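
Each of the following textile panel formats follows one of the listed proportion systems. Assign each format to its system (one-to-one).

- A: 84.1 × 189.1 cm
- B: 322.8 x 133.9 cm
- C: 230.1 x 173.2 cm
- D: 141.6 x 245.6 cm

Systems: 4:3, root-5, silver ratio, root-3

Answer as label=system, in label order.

Ratios: A ≈ 2.249; B ≈ 2.411; C ≈ 1.329; D ≈ 1.734.
Targets: 4:3 ≈ 1.333; root-5 ≈ 2.236; silver ratio ≈ 2.414; root-3 ≈ 1.732.

A=root-5, B=silver ratio, C=4:3, D=root-3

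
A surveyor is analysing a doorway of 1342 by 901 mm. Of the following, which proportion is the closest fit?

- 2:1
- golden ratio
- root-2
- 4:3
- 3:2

Ratio = 1342 / 901 ≈ 1.489.
Distances: 2:1 2.000 (Δ 0.511); golden ratio 1.618 (Δ 0.129); root-2 1.414 (Δ 0.075); 4:3 1.333 (Δ 0.156); 3:2 1.500 (Δ 0.011).

3:2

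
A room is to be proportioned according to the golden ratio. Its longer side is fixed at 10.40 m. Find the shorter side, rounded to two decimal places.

6.43 m

golden ratio ≈ 1.61803.
Shorter side = 10.40 ÷ 1.61803 ≈ 6.4276 → 6.43 m.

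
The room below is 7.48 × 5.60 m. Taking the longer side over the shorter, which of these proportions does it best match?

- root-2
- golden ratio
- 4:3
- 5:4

4:3

Ratio = 7.48 / 5.60 ≈ 1.336.
Distances: root-2 1.414 (Δ 0.078); golden ratio 1.618 (Δ 0.282); 4:3 1.333 (Δ 0.003); 5:4 1.250 (Δ 0.086).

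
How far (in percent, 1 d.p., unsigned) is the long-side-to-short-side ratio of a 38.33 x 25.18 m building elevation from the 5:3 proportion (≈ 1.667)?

Ratio = 38.33 / 25.18 ≈ 1.5222.
Ideal 5:3 ≈ 1.6667. |1.5222 − 1.6667| / 1.6667 ≈ 8.67% → 8.7%.

8.7%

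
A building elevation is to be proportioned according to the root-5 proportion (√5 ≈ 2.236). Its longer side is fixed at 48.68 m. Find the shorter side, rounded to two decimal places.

root-5 ≈ 2.23607.
Shorter side = 48.68 ÷ 2.23607 ≈ 21.7703 → 21.77 m.

21.77 m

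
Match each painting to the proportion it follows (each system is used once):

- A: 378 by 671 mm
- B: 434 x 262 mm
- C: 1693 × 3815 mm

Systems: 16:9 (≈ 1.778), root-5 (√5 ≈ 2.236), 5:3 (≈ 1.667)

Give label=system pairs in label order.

Ratios: A ≈ 1.775; B ≈ 1.656; C ≈ 2.253.
Targets: 16:9 ≈ 1.778; root-5 ≈ 2.236; 5:3 ≈ 1.667.

A=16:9, B=5:3, C=root-5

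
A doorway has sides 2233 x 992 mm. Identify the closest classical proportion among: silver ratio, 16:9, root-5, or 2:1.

root-5

2233/992 ≈ 2.251. Nearest candidates are root-5 (2.236, off by 0.015) and silver ratio (2.414, off by 0.163).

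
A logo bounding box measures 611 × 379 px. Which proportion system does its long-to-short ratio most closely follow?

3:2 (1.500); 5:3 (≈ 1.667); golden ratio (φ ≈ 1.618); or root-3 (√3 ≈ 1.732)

611/379 ≈ 1.612. Nearest candidates are golden ratio (1.618, off by 0.006) and 5:3 (1.667, off by 0.055).

golden ratio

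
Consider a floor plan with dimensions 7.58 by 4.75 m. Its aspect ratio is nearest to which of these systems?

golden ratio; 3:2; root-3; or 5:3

golden ratio

7.58/4.75 ≈ 1.596. Nearest candidates are golden ratio (1.618, off by 0.022) and 5:3 (1.667, off by 0.071).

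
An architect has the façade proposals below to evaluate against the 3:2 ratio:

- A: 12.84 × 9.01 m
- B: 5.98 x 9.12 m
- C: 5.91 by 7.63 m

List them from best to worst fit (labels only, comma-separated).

A: 12.84/9.01 ≈ 1.425 → |1.425 − 1.500| = 0.075
B: 9.12/5.98 ≈ 1.525 → |1.525 − 1.500| = 0.025
C: 7.63/5.91 ≈ 1.291 → |1.291 − 1.500| = 0.209

B, A, C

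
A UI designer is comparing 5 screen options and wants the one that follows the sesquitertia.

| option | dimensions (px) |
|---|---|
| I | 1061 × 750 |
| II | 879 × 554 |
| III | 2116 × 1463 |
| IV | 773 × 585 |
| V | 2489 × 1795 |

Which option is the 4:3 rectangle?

IV

Ratios (long/short): I ≈ 1.415; II ≈ 1.587; III ≈ 1.446; IV ≈ 1.321; V ≈ 1.387.
4:3 ≈ 1.333; option IV is nearest (Δ 0.012).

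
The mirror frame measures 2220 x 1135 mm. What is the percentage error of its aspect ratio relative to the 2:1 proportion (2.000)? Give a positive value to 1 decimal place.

2.2%

Ratio = 2220 / 1135 ≈ 1.9559.
Ideal 2:1 = 2.0000. |1.9559 − 2.0000| / 2.0000 ≈ 2.21% → 2.2%.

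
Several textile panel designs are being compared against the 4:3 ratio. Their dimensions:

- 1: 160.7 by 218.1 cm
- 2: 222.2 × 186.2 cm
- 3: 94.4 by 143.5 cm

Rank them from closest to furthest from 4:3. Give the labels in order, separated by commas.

1, 2, 3

1: 218.1/160.7 ≈ 1.357 → |1.357 − 1.333| = 0.024
2: 222.2/186.2 ≈ 1.193 → |1.193 − 1.333| = 0.140
3: 143.5/94.4 ≈ 1.520 → |1.520 − 1.333| = 0.187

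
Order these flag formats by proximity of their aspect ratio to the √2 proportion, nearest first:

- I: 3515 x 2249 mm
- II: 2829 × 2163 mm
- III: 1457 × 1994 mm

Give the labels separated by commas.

III, II, I

Ratios: I = 3515 / 2249 ≈ 1.563; II = 2829 / 2163 ≈ 1.308; III = 1994 / 1457 ≈ 1.369.
|Δ from 1.414|: I 0.149; II 0.106; III 0.045.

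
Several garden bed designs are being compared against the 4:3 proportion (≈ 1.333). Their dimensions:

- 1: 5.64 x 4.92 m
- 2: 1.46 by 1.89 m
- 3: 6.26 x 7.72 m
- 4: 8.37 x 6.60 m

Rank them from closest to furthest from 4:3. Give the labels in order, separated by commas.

2, 4, 3, 1

Ratios: 1 = 5.64 / 4.92 ≈ 1.146; 2 = 1.89 / 1.46 ≈ 1.295; 3 = 7.72 / 6.26 ≈ 1.233; 4 = 8.37 / 6.60 ≈ 1.268.
|Δ from 1.333|: 1 0.187; 2 0.038; 3 0.100; 4 0.065.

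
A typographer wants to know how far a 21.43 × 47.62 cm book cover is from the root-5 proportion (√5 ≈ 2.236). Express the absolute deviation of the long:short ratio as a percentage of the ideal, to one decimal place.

Ratio = 47.62 / 21.43 ≈ 2.2221.
Ideal root-5 ≈ 2.2361. |2.2221 − 2.2361| / 2.2361 ≈ 0.63% → 0.6%.

0.6%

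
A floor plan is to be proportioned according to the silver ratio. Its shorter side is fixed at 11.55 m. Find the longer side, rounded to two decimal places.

silver ratio ≈ 2.41421.
Longer side = 11.55 × 2.41421 ≈ 27.8841 → 27.88 m.

27.88 m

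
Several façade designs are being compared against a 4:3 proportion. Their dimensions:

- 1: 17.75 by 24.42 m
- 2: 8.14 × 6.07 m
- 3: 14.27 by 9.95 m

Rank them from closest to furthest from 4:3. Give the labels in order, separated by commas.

2, 1, 3

1: 24.42/17.75 ≈ 1.376 → |1.376 − 1.333| = 0.043
2: 8.14/6.07 ≈ 1.341 → |1.341 − 1.333| = 0.008
3: 14.27/9.95 ≈ 1.434 → |1.434 − 1.333| = 0.101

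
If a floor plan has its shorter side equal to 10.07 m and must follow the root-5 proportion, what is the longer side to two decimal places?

root-5 ≈ 2.23607.
Longer side = 10.07 × 2.23607 ≈ 22.5172 → 22.52 m.

22.52 m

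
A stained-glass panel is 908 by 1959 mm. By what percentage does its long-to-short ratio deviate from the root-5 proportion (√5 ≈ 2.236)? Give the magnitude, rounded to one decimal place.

Ratio = 1959 / 908 ≈ 2.1575.
Ideal root-5 ≈ 2.2361. |2.1575 − 2.2361| / 2.2361 ≈ 3.52% → 3.5%.

3.5%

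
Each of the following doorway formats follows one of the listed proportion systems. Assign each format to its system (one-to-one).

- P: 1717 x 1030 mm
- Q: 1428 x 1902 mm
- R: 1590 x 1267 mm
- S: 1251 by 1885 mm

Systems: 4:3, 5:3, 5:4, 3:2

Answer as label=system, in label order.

P=5:3, Q=4:3, R=5:4, S=3:2

Ratios: P ≈ 1.667; Q ≈ 1.332; R ≈ 1.255; S ≈ 1.507.
Targets: 4:3 ≈ 1.333; 5:3 ≈ 1.667; 5:4 ≈ 1.250; 3:2 ≈ 1.500.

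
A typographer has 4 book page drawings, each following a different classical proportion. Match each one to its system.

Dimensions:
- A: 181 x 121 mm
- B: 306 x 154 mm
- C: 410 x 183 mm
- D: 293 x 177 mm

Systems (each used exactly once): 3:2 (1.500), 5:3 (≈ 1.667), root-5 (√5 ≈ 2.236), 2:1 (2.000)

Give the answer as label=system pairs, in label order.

A=3:2, B=2:1, C=root-5, D=5:3

A = 181/121 ≈ 1.496 → 3:2 (1.500)
B = 306/154 ≈ 1.987 → 2:1 (2.000)
C = 410/183 ≈ 2.240 → root-5 (2.236)
D = 293/177 ≈ 1.655 → 5:3 (1.667)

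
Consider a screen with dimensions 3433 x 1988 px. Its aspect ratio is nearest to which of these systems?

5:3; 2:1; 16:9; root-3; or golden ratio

root-3

3433/1988 ≈ 1.727. Nearest candidates are root-3 (1.732, off by 0.005) and 16:9 (1.778, off by 0.051).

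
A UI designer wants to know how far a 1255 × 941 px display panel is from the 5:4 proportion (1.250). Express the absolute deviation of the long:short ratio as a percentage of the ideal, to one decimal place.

Ratio = 1255 / 941 ≈ 1.3337.
Ideal 5:4 = 1.2500. |1.3337 − 1.2500| / 1.2500 ≈ 6.70% → 6.7%.

6.7%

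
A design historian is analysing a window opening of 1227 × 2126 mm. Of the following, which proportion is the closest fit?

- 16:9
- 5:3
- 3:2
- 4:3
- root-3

root-3

2126/1227 ≈ 1.733. Nearest candidates are root-3 (1.732, off by 0.001) and 16:9 (1.778, off by 0.045).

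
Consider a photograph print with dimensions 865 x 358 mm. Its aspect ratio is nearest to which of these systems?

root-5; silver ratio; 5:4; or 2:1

Ratio = 865 / 358 ≈ 2.416.
Distances: root-5 2.236 (Δ 0.180); silver ratio 2.414 (Δ 0.002); 5:4 1.250 (Δ 1.166); 2:1 2.000 (Δ 0.416).

silver ratio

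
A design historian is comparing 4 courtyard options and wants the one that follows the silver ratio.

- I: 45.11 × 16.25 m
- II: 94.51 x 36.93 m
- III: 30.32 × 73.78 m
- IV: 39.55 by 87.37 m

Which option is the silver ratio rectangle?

III

Ratios (long/short): I ≈ 2.776; II ≈ 2.559; III ≈ 2.433; IV ≈ 2.209.
silver ratio ≈ 2.414; option III is nearest (Δ 0.019).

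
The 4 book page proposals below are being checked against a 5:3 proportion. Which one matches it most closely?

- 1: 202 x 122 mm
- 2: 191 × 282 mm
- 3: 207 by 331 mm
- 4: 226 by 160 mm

Target 5:3 ≈ 1.667.
1: 1.656 (Δ0.011)  2: 1.476 (Δ0.191)  3: 1.599 (Δ0.068)  4: 1.413 (Δ0.254)

1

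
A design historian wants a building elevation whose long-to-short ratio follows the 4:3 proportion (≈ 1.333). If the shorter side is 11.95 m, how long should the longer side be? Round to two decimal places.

15.93 m

4:3 ≈ 1.33333.
Longer side = 11.95 × 1.33333 ≈ 15.9333 → 15.93 m.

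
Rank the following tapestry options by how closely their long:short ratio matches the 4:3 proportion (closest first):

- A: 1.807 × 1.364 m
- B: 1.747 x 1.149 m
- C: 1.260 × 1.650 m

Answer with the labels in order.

A, C, B

A: 1.807/1.364 ≈ 1.325 → |1.325 − 1.333| = 0.008
B: 1.747/1.149 ≈ 1.520 → |1.520 − 1.333| = 0.187
C: 1.650/1.260 ≈ 1.310 → |1.310 − 1.333| = 0.023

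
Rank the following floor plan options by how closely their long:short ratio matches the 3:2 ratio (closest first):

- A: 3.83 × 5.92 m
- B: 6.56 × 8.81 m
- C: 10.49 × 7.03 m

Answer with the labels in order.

C, A, B

A: 5.92/3.83 ≈ 1.546 → |1.546 − 1.500| = 0.046
B: 8.81/6.56 ≈ 1.343 → |1.343 − 1.500| = 0.157
C: 10.49/7.03 ≈ 1.492 → |1.492 − 1.500| = 0.008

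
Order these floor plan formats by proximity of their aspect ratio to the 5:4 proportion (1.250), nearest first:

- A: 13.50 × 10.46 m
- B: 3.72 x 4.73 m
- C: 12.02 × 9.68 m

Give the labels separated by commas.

Ratios: A = 13.50 / 10.46 ≈ 1.291; B = 4.73 / 3.72 ≈ 1.272; C = 12.02 / 9.68 ≈ 1.242.
|Δ from 1.250|: A 0.041; B 0.022; C 0.008.

C, B, A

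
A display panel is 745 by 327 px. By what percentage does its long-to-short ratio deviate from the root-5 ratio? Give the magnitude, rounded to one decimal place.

1.9%

Ratio = 745 / 327 ≈ 2.2783.
Ideal root-5 ≈ 2.2361. |2.2783 − 2.2361| / 2.2361 ≈ 1.89% → 1.9%.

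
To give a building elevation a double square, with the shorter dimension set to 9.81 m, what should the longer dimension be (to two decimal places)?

19.62 m

2:1 = 2.00000.
Longer side = 9.81 × 2.00000 ≈ 19.6200 → 19.62 m.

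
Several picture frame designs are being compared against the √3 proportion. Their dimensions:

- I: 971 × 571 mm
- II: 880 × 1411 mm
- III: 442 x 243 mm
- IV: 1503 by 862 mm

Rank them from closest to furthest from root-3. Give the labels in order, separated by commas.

Ratios: I = 971 / 571 ≈ 1.701; II = 1411 / 880 ≈ 1.603; III = 442 / 243 ≈ 1.819; IV = 1503 / 862 ≈ 1.744.
|Δ from 1.732|: I 0.031; II 0.129; III 0.087; IV 0.012.

IV, I, III, II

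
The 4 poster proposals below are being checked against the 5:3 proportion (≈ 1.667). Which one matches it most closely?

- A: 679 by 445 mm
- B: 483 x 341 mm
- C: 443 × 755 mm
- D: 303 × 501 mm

D

Ratios (long/short): A ≈ 1.526; B ≈ 1.416; C ≈ 1.704; D ≈ 1.653.
5:3 ≈ 1.667; option D is nearest (Δ 0.014).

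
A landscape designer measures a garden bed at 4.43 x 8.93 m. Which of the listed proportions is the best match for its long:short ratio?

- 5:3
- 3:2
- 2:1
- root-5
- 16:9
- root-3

2:1

Ratio = 8.93 / 4.43 ≈ 2.016.
Distances: 5:3 1.667 (Δ 0.349); 3:2 1.500 (Δ 0.516); 2:1 2.000 (Δ 0.016); root-5 2.236 (Δ 0.220); 16:9 1.778 (Δ 0.238); root-3 1.732 (Δ 0.284).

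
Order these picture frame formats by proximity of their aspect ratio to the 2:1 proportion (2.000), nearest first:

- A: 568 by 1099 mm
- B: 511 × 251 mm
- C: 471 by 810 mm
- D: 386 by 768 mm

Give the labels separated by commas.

D, B, A, C

Ratios: A = 1099 / 568 ≈ 1.935; B = 511 / 251 ≈ 2.036; C = 810 / 471 ≈ 1.720; D = 768 / 386 ≈ 1.990.
|Δ from 2.000|: A 0.065; B 0.036; C 0.280; D 0.010.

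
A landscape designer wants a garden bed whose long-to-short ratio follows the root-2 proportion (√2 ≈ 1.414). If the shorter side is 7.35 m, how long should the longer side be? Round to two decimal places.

10.39 m

root-2 ≈ 1.41421.
Longer side = 7.35 × 1.41421 ≈ 10.3944 → 10.39 m.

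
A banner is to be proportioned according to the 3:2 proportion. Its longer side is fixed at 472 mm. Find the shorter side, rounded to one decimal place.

314.7 mm

3:2 = 1.50000.
Shorter side = 472 ÷ 1.50000 ≈ 314.667 → 314.7 mm.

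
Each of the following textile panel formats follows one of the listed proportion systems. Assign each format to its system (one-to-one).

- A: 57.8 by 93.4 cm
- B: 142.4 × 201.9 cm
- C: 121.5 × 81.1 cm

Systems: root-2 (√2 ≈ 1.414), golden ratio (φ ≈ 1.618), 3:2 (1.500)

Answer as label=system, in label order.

A=golden ratio, B=root-2, C=3:2

Ratios: A ≈ 1.616; B ≈ 1.418; C ≈ 1.498.
Targets: root-2 ≈ 1.414; golden ratio ≈ 1.618; 3:2 ≈ 1.500.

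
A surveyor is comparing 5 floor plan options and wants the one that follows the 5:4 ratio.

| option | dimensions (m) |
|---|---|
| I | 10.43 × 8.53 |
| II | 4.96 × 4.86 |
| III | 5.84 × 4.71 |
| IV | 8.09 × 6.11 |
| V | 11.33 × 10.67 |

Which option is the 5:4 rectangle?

Target 5:4 ≈ 1.250.
I: 1.223 (Δ0.027)  II: 1.021 (Δ0.229)  III: 1.240 (Δ0.010)  IV: 1.324 (Δ0.074)  V: 1.062 (Δ0.188)

III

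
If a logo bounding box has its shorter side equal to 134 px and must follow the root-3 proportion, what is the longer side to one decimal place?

232.1 px

root-3 ≈ 1.73205.
Longer side = 134 × 1.73205 ≈ 232.095 → 232.1 px.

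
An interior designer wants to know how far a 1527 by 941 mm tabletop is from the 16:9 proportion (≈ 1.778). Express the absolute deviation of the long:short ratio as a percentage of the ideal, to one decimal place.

Ratio = 1527 / 941 ≈ 1.6227.
Ideal 16:9 ≈ 1.7778. |1.6227 − 1.7778| / 1.7778 ≈ 8.72% → 8.7%.

8.7%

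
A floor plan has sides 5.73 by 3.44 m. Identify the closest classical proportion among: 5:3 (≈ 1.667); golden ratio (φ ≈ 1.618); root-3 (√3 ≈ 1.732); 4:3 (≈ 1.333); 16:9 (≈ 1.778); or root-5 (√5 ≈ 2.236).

Ratio = 5.73 / 3.44 ≈ 1.666.
Distances: 5:3 1.667 (Δ 0.001); golden ratio 1.618 (Δ 0.048); root-3 1.732 (Δ 0.066); 4:3 1.333 (Δ 0.333); 16:9 1.778 (Δ 0.112); root-5 2.236 (Δ 0.570).

5:3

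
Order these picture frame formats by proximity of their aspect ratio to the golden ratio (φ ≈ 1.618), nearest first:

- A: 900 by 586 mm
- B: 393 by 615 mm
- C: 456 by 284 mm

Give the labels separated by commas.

C, B, A

Ratios: A = 900 / 586 ≈ 1.536; B = 615 / 393 ≈ 1.565; C = 456 / 284 ≈ 1.606.
|Δ from 1.618|: A 0.082; B 0.053; C 0.012.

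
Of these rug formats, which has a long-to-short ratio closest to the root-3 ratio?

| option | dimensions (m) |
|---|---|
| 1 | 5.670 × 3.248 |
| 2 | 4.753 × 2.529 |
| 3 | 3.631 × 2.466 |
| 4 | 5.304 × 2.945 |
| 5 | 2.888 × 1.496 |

1

Ratios (long/short): 1 ≈ 1.746; 2 ≈ 1.879; 3 ≈ 1.472; 4 ≈ 1.801; 5 ≈ 1.930.
root-3 ≈ 1.732; option 1 is nearest (Δ 0.014).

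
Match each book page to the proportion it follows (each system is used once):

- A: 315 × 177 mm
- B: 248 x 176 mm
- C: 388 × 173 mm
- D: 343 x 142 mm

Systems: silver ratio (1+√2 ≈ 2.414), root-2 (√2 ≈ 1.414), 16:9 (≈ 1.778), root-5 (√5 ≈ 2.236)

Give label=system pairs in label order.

A=16:9, B=root-2, C=root-5, D=silver ratio

A = 315/177 ≈ 1.780 → 16:9 (1.778)
B = 248/176 ≈ 1.409 → root-2 (1.414)
C = 388/173 ≈ 2.243 → root-5 (2.236)
D = 343/142 ≈ 2.415 → silver ratio (2.414)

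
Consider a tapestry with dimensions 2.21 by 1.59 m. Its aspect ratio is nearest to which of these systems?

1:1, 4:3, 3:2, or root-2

root-2

Ratio = 2.21 / 1.59 ≈ 1.390.
Distances: 1:1 1.000 (Δ 0.390); 4:3 1.333 (Δ 0.057); 3:2 1.500 (Δ 0.110); root-2 1.414 (Δ 0.024).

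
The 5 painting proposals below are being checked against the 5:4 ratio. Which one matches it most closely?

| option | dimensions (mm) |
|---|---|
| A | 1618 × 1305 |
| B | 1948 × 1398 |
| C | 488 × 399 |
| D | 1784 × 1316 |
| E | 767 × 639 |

A

Ratios (long/short): A ≈ 1.240; B ≈ 1.393; C ≈ 1.223; D ≈ 1.356; E ≈ 1.200.
5:4 ≈ 1.250; option A is nearest (Δ 0.010).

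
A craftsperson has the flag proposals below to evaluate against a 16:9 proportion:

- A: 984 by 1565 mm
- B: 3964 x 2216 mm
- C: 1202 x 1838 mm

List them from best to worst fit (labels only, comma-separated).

B, A, C

A: 1565/984 ≈ 1.590 → |1.590 − 1.778| = 0.188
B: 3964/2216 ≈ 1.789 → |1.789 − 1.778| = 0.011
C: 1838/1202 ≈ 1.529 → |1.529 − 1.778| = 0.249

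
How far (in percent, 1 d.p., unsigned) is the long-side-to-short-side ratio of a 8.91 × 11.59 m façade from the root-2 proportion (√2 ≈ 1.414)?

8.0%

Ratio = 11.59 / 8.91 ≈ 1.3008.
Ideal root-2 ≈ 1.4142. |1.3008 − 1.4142| / 1.4142 ≈ 8.02% → 8.0%.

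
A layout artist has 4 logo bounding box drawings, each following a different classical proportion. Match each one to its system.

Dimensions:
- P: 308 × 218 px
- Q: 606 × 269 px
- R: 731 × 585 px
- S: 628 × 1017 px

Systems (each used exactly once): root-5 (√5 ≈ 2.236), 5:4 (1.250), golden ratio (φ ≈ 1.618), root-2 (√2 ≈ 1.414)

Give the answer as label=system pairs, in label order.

P = 308/218 ≈ 1.413 → root-2 (1.414)
Q = 606/269 ≈ 2.253 → root-5 (2.236)
R = 731/585 ≈ 1.250 → 5:4 (1.250)
S = 1017/628 ≈ 1.619 → golden ratio (1.618)

P=root-2, Q=root-5, R=5:4, S=golden ratio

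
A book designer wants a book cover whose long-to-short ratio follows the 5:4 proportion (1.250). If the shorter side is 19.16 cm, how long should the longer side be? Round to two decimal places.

23.95 cm

5:4 = 1.25000.
Longer side = 19.16 × 1.25000 ≈ 23.9500 → 23.95 cm.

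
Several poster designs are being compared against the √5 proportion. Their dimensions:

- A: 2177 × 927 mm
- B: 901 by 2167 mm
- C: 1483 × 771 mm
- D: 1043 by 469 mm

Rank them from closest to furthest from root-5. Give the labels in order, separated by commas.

Ratios: A = 2177 / 927 ≈ 2.348; B = 2167 / 901 ≈ 2.405; C = 1483 / 771 ≈ 1.923; D = 1043 / 469 ≈ 2.224.
|Δ from 2.236|: A 0.112; B 0.169; C 0.313; D 0.012.

D, A, B, C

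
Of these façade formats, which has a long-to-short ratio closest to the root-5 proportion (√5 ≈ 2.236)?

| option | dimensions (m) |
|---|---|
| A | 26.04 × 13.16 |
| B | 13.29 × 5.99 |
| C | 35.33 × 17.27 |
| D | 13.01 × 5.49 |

B

Target root-5 ≈ 2.236.
A: 1.979 (Δ0.257)  B: 2.219 (Δ0.017)  C: 2.046 (Δ0.190)  D: 2.370 (Δ0.134)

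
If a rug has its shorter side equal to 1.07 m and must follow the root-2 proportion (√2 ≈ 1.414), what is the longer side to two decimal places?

root-2 ≈ 1.41421.
Longer side = 1.07 × 1.41421 ≈ 1.5132 → 1.51 m.

1.51 m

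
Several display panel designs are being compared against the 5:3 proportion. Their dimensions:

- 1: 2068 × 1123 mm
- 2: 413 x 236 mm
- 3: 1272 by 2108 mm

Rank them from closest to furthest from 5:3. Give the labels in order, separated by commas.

1: 2068/1123 ≈ 1.841 → |1.841 − 1.667| = 0.174
2: 413/236 ≈ 1.750 → |1.750 − 1.667| = 0.083
3: 2108/1272 ≈ 1.657 → |1.657 − 1.667| = 0.010

3, 2, 1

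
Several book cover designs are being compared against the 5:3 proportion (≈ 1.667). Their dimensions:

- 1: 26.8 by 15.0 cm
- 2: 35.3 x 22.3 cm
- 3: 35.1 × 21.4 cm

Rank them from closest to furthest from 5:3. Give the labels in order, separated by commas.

1: 26.8/15.0 ≈ 1.787 → |1.787 − 1.667| = 0.120
2: 35.3/22.3 ≈ 1.583 → |1.583 − 1.667| = 0.084
3: 35.1/21.4 ≈ 1.640 → |1.640 − 1.667| = 0.027

3, 2, 1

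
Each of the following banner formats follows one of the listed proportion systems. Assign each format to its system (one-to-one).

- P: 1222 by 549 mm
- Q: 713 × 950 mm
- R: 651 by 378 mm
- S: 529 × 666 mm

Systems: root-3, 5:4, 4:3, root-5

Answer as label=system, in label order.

P = 1222/549 ≈ 2.226 → root-5 (2.236)
Q = 950/713 ≈ 1.332 → 4:3 (1.333)
R = 651/378 ≈ 1.722 → root-3 (1.732)
S = 666/529 ≈ 1.259 → 5:4 (1.250)

P=root-5, Q=4:3, R=root-3, S=5:4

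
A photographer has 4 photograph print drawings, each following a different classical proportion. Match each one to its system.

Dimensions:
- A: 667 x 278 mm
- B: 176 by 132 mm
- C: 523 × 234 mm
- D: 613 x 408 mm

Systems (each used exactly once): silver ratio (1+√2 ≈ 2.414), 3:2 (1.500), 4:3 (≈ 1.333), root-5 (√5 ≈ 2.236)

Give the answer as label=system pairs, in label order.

A = 667/278 ≈ 2.399 → silver ratio (2.414)
B = 176/132 ≈ 1.333 → 4:3 (1.333)
C = 523/234 ≈ 2.235 → root-5 (2.236)
D = 613/408 ≈ 1.502 → 3:2 (1.500)

A=silver ratio, B=4:3, C=root-5, D=3:2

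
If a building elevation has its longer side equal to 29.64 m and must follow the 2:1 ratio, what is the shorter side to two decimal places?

2:1 = 2.00000.
Shorter side = 29.64 ÷ 2.00000 ≈ 14.8200 → 14.82 m.

14.82 m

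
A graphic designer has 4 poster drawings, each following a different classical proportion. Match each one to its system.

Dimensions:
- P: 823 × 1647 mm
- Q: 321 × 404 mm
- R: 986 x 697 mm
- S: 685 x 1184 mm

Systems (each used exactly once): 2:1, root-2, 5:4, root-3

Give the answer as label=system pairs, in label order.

P=2:1, Q=5:4, R=root-2, S=root-3

P = 1647/823 ≈ 2.001 → 2:1 (2.000)
Q = 404/321 ≈ 1.259 → 5:4 (1.250)
R = 986/697 ≈ 1.415 → root-2 (1.414)
S = 1184/685 ≈ 1.728 → root-3 (1.732)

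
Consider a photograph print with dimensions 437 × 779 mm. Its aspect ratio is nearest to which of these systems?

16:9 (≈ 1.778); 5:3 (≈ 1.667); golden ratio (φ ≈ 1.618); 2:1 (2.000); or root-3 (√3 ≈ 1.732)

16:9

779/437 ≈ 1.783. Nearest candidates are 16:9 (1.778, off by 0.005) and root-3 (1.732, off by 0.051).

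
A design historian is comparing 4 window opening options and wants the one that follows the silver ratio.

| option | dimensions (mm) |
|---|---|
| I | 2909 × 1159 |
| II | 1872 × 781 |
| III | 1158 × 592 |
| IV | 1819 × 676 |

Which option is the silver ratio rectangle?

Ratios (long/short): I ≈ 2.510; II ≈ 2.397; III ≈ 1.956; IV ≈ 2.691.
silver ratio ≈ 2.414; option II is nearest (Δ 0.017).

II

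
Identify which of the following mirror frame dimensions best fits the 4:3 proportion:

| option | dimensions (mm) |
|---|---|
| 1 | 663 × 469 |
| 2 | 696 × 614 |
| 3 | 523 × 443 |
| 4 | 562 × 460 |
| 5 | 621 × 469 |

Ratios (long/short): 1 ≈ 1.414; 2 ≈ 1.134; 3 ≈ 1.181; 4 ≈ 1.222; 5 ≈ 1.324.
4:3 ≈ 1.333; option 5 is nearest (Δ 0.009).

5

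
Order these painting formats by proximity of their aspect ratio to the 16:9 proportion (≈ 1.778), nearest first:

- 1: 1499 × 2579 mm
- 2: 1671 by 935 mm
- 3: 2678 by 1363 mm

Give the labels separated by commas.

2, 1, 3

1: 2579/1499 ≈ 1.720 → |1.720 − 1.778| = 0.058
2: 1671/935 ≈ 1.787 → |1.787 − 1.778| = 0.009
3: 2678/1363 ≈ 1.965 → |1.965 − 1.778| = 0.187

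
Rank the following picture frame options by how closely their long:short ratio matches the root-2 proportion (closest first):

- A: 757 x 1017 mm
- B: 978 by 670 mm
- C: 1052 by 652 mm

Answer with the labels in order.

A: 1017/757 ≈ 1.343 → |1.343 − 1.414| = 0.071
B: 978/670 ≈ 1.460 → |1.460 − 1.414| = 0.046
C: 1052/652 ≈ 1.613 → |1.613 − 1.414| = 0.199

B, A, C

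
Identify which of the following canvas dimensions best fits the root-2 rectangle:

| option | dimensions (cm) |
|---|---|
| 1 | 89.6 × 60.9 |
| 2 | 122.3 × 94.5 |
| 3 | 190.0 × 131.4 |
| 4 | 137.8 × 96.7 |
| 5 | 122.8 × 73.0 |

4

Ratios (long/short): 1 ≈ 1.471; 2 ≈ 1.294; 3 ≈ 1.446; 4 ≈ 1.425; 5 ≈ 1.682.
root-2 ≈ 1.414; option 4 is nearest (Δ 0.011).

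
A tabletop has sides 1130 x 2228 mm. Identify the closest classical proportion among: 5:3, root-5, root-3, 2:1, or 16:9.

2:1

2228/1130 ≈ 1.972. Nearest candidates are 2:1 (2.000, off by 0.028) and 16:9 (1.778, off by 0.194).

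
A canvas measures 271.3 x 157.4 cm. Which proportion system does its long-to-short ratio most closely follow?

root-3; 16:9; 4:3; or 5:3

Ratio = 271.3 / 157.4 ≈ 1.724.
Distances: root-3 1.732 (Δ 0.008); 16:9 1.778 (Δ 0.054); 4:3 1.333 (Δ 0.391); 5:3 1.667 (Δ 0.057).

root-3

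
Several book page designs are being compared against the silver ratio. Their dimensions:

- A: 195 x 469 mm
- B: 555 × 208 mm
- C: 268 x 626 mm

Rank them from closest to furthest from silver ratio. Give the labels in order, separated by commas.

A: 469/195 ≈ 2.405 → |2.405 − 2.414| = 0.009
B: 555/208 ≈ 2.668 → |2.668 − 2.414| = 0.254
C: 626/268 ≈ 2.336 → |2.336 − 2.414| = 0.078

A, C, B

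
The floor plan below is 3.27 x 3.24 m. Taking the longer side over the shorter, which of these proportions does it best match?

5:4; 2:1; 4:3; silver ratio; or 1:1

Ratio = 3.27 / 3.24 ≈ 1.009.
Distances: 5:4 1.250 (Δ 0.241); 2:1 2.000 (Δ 0.991); 4:3 1.333 (Δ 0.324); silver ratio 2.414 (Δ 1.405); 1:1 1.000 (Δ 0.009).

1:1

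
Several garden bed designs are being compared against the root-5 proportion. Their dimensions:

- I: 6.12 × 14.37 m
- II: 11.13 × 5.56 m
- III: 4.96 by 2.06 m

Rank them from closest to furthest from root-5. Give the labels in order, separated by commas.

Ratios: I = 14.37 / 6.12 ≈ 2.348; II = 11.13 / 5.56 ≈ 2.002; III = 4.96 / 2.06 ≈ 2.408.
|Δ from 2.236|: I 0.112; II 0.234; III 0.172.

I, III, II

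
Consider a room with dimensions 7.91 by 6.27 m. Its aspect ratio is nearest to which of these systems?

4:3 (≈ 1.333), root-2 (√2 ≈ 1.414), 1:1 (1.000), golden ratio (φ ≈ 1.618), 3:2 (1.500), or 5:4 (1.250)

7.91/6.27 ≈ 1.262. Nearest candidates are 5:4 (1.250, off by 0.012) and 4:3 (1.333, off by 0.071).

5:4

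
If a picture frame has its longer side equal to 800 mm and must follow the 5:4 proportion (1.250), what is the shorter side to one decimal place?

640.0 mm

5:4 = 1.25000.
Shorter side = 800 ÷ 1.25000 ≈ 640.000 → 640.0 mm.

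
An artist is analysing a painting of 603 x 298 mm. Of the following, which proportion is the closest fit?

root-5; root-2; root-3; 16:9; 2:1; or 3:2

Ratio = 603 / 298 ≈ 2.023.
Distances: root-5 2.236 (Δ 0.213); root-2 1.414 (Δ 0.609); root-3 1.732 (Δ 0.291); 16:9 1.778 (Δ 0.245); 2:1 2.000 (Δ 0.023); 3:2 1.500 (Δ 0.523).

2:1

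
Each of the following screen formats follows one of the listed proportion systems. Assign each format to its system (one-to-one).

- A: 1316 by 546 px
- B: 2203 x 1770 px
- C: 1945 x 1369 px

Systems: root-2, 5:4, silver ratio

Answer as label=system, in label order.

A=silver ratio, B=5:4, C=root-2

Ratios: A ≈ 2.410; B ≈ 1.245; C ≈ 1.421.
Targets: root-2 ≈ 1.414; 5:4 ≈ 1.250; silver ratio ≈ 2.414.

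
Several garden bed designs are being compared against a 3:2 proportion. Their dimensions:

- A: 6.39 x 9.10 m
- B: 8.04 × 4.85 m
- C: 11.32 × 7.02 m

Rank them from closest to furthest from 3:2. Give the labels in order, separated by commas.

A, C, B

Ratios: A = 9.10 / 6.39 ≈ 1.424; B = 8.04 / 4.85 ≈ 1.658; C = 11.32 / 7.02 ≈ 1.613.
|Δ from 1.500|: A 0.076; B 0.158; C 0.113.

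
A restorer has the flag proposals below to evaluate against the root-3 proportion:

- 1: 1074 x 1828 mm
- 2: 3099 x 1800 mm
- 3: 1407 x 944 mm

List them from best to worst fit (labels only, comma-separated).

1: 1828/1074 ≈ 1.702 → |1.702 − 1.732| = 0.030
2: 3099/1800 ≈ 1.722 → |1.722 − 1.732| = 0.010
3: 1407/944 ≈ 1.490 → |1.490 − 1.732| = 0.242

2, 1, 3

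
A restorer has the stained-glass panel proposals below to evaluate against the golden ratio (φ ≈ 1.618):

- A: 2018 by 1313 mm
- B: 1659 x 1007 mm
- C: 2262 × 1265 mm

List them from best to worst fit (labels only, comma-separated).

B, A, C

A: 2018/1313 ≈ 1.537 → |1.537 − 1.618| = 0.081
B: 1659/1007 ≈ 1.647 → |1.647 − 1.618| = 0.029
C: 2262/1265 ≈ 1.788 → |1.788 − 1.618| = 0.170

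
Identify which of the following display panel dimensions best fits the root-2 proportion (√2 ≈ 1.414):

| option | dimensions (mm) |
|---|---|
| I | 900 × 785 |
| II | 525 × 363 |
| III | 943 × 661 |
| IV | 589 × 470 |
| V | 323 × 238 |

Ratios (long/short): I ≈ 1.146; II ≈ 1.446; III ≈ 1.427; IV ≈ 1.253; V ≈ 1.357.
root-2 ≈ 1.414; option III is nearest (Δ 0.013).

III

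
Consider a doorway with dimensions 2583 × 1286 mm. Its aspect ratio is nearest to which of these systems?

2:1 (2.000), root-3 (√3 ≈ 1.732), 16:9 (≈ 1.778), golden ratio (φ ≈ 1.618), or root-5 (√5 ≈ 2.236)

Ratio = 2583 / 1286 ≈ 2.009.
Distances: 2:1 2.000 (Δ 0.009); root-3 1.732 (Δ 0.277); 16:9 1.778 (Δ 0.231); golden ratio 1.618 (Δ 0.391); root-5 2.236 (Δ 0.227).

2:1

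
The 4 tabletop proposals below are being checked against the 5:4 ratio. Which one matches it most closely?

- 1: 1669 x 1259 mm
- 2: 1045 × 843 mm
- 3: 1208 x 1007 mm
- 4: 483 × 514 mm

2

Ratios (long/short): 1 ≈ 1.326; 2 ≈ 1.240; 3 ≈ 1.200; 4 ≈ 1.064.
5:4 ≈ 1.250; option 2 is nearest (Δ 0.010).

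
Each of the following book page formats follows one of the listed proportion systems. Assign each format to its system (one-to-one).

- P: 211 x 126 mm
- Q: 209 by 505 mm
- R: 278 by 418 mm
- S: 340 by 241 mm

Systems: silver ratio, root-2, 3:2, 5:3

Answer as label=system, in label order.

Ratios: P ≈ 1.675; Q ≈ 2.416; R ≈ 1.504; S ≈ 1.411.
Targets: silver ratio ≈ 2.414; root-2 ≈ 1.414; 3:2 ≈ 1.500; 5:3 ≈ 1.667.

P=5:3, Q=silver ratio, R=3:2, S=root-2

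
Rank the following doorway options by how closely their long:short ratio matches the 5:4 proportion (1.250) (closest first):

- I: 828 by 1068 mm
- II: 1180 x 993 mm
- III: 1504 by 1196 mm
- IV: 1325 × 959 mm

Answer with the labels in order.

III, I, II, IV

I: 1068/828 ≈ 1.290 → |1.290 − 1.250| = 0.040
II: 1180/993 ≈ 1.188 → |1.188 − 1.250| = 0.062
III: 1504/1196 ≈ 1.258 → |1.258 − 1.250| = 0.008
IV: 1325/959 ≈ 1.382 → |1.382 − 1.250| = 0.132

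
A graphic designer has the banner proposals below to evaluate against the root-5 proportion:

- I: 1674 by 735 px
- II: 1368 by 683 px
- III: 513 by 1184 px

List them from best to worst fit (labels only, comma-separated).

I, III, II

Ratios: I = 1674 / 735 ≈ 2.278; II = 1368 / 683 ≈ 2.003; III = 1184 / 513 ≈ 2.308.
|Δ from 2.236|: I 0.042; II 0.233; III 0.072.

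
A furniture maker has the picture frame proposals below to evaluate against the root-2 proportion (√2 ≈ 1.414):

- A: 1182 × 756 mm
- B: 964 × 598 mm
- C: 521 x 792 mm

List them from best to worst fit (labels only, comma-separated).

C, A, B

Ratios: A = 1182 / 756 ≈ 1.563; B = 964 / 598 ≈ 1.612; C = 792 / 521 ≈ 1.520.
|Δ from 1.414|: A 0.149; B 0.198; C 0.106.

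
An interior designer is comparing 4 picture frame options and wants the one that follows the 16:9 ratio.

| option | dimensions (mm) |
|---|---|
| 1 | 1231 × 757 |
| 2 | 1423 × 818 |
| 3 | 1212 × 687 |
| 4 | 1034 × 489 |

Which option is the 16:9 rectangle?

3

Target 16:9 ≈ 1.778.
1: 1.626 (Δ0.152)  2: 1.740 (Δ0.038)  3: 1.764 (Δ0.014)  4: 2.115 (Δ0.337)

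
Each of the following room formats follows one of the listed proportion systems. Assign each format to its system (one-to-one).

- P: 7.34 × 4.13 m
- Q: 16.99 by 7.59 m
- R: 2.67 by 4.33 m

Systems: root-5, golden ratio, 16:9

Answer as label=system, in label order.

P=16:9, Q=root-5, R=golden ratio

P = 7.34/4.13 ≈ 1.777 → 16:9 (1.778)
Q = 16.99/7.59 ≈ 2.238 → root-5 (2.236)
R = 4.33/2.67 ≈ 1.622 → golden ratio (1.618)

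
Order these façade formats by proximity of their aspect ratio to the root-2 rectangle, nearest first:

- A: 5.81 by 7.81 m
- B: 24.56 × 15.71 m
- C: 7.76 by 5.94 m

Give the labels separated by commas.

A: 7.81/5.81 ≈ 1.344 → |1.344 − 1.414| = 0.070
B: 24.56/15.71 ≈ 1.563 → |1.563 − 1.414| = 0.149
C: 7.76/5.94 ≈ 1.306 → |1.306 − 1.414| = 0.108

A, C, B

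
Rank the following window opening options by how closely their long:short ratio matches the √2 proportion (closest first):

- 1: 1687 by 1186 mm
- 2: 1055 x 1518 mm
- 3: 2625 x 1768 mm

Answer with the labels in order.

1: 1687/1186 ≈ 1.422 → |1.422 − 1.414| = 0.008
2: 1518/1055 ≈ 1.439 → |1.439 − 1.414| = 0.025
3: 2625/1768 ≈ 1.485 → |1.485 − 1.414| = 0.071

1, 2, 3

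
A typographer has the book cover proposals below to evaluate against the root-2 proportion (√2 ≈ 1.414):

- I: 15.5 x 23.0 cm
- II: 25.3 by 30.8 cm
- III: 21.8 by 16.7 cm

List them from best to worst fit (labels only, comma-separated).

Ratios: I = 23.0 / 15.5 ≈ 1.484; II = 30.8 / 25.3 ≈ 1.217; III = 21.8 / 16.7 ≈ 1.305.
|Δ from 1.414|: I 0.070; II 0.197; III 0.109.

I, III, II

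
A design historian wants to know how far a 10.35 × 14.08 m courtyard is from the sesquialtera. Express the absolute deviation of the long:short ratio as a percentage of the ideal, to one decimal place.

Ratio = 14.08 / 10.35 ≈ 1.3604.
Ideal 3:2 = 1.5000. |1.3604 − 1.5000| / 1.5000 ≈ 9.31% → 9.3%.

9.3%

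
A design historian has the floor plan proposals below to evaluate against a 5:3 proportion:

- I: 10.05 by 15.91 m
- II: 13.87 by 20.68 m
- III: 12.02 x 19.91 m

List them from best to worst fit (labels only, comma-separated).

III, I, II

I: 15.91/10.05 ≈ 1.583 → |1.583 − 1.667| = 0.084
II: 20.68/13.87 ≈ 1.491 → |1.491 − 1.667| = 0.176
III: 19.91/12.02 ≈ 1.656 → |1.656 − 1.667| = 0.011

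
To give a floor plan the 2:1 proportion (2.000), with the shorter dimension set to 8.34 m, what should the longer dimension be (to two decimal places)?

16.68 m

2:1 = 2.00000.
Longer side = 8.34 × 2.00000 ≈ 16.6800 → 16.68 m.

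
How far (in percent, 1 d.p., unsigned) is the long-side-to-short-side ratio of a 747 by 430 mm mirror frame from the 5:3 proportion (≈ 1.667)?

Ratio = 747 / 430 ≈ 1.7372.
Ideal 5:3 ≈ 1.6667. |1.7372 − 1.6667| / 1.6667 ≈ 4.23% → 4.2%.

4.2%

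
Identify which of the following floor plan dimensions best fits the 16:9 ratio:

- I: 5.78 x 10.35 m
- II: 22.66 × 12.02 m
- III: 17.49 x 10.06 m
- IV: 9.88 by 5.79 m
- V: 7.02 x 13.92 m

Target 16:9 ≈ 1.778.
I: 1.791 (Δ0.013)  II: 1.885 (Δ0.107)  III: 1.739 (Δ0.039)  IV: 1.706 (Δ0.072)  V: 1.983 (Δ0.205)

I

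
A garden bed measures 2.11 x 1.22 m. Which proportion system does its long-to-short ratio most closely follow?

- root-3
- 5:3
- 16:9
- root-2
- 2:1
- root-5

2.11/1.22 ≈ 1.730. Nearest candidates are root-3 (1.732, off by 0.002) and 16:9 (1.778, off by 0.048).

root-3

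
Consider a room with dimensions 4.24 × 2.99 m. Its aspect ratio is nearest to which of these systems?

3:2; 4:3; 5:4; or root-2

4.24/2.99 ≈ 1.418. Nearest candidates are root-2 (1.414, off by 0.004) and 3:2 (1.500, off by 0.082).

root-2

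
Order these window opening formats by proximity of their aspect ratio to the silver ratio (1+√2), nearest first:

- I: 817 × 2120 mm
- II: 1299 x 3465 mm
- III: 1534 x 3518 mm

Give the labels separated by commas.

III, I, II

I: 2120/817 ≈ 2.595 → |2.595 − 2.414| = 0.181
II: 3465/1299 ≈ 2.667 → |2.667 − 2.414| = 0.253
III: 3518/1534 ≈ 2.293 → |2.293 − 2.414| = 0.121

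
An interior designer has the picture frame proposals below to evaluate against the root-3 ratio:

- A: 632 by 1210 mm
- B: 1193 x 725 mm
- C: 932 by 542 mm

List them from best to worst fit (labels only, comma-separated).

C, B, A

A: 1210/632 ≈ 1.915 → |1.915 − 1.732| = 0.183
B: 1193/725 ≈ 1.646 → |1.646 − 1.732| = 0.086
C: 932/542 ≈ 1.720 → |1.720 − 1.732| = 0.012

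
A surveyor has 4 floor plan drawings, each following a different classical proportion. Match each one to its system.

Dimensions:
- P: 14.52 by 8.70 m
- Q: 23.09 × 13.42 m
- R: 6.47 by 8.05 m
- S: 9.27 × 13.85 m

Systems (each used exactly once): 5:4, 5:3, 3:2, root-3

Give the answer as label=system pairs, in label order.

P=5:3, Q=root-3, R=5:4, S=3:2

Ratios: P ≈ 1.669; Q ≈ 1.721; R ≈ 1.244; S ≈ 1.494.
Targets: 5:4 ≈ 1.250; 5:3 ≈ 1.667; 3:2 ≈ 1.500; root-3 ≈ 1.732.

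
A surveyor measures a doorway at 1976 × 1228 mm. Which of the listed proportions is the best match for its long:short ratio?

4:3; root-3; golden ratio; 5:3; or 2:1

golden ratio

Ratio = 1976 / 1228 ≈ 1.609.
Distances: 4:3 1.333 (Δ 0.276); root-3 1.732 (Δ 0.123); golden ratio 1.618 (Δ 0.009); 5:3 1.667 (Δ 0.058); 2:1 2.000 (Δ 0.391).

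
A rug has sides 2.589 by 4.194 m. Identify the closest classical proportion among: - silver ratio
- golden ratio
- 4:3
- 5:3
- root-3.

golden ratio

4.194/2.589 ≈ 1.620. Nearest candidates are golden ratio (1.618, off by 0.002) and 5:3 (1.667, off by 0.047).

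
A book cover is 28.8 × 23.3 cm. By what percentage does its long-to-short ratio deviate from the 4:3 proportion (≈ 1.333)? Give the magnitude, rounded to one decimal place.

Ratio = 28.8 / 23.3 ≈ 1.2361.
Ideal 4:3 ≈ 1.3333. |1.2361 − 1.3333| / 1.3333 ≈ 7.29% → 7.3%.

7.3%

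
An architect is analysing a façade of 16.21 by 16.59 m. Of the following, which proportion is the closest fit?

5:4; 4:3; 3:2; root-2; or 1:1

Ratio = 16.59 / 16.21 ≈ 1.023.
Distances: 5:4 1.250 (Δ 0.227); 4:3 1.333 (Δ 0.310); 3:2 1.500 (Δ 0.477); root-2 1.414 (Δ 0.391); 1:1 1.000 (Δ 0.023).

1:1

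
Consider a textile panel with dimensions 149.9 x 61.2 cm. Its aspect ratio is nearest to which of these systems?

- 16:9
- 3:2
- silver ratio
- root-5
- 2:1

silver ratio

149.9/61.2 ≈ 2.449. Nearest candidates are silver ratio (2.414, off by 0.035) and root-5 (2.236, off by 0.213).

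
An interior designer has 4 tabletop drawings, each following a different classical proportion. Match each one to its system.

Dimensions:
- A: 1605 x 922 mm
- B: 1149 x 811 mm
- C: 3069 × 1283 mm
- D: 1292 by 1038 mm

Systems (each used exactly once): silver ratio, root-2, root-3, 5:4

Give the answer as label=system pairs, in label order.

A=root-3, B=root-2, C=silver ratio, D=5:4

Ratios: A ≈ 1.741; B ≈ 1.417; C ≈ 2.392; D ≈ 1.245.
Targets: silver ratio ≈ 2.414; root-2 ≈ 1.414; root-3 ≈ 1.732; 5:4 ≈ 1.250.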